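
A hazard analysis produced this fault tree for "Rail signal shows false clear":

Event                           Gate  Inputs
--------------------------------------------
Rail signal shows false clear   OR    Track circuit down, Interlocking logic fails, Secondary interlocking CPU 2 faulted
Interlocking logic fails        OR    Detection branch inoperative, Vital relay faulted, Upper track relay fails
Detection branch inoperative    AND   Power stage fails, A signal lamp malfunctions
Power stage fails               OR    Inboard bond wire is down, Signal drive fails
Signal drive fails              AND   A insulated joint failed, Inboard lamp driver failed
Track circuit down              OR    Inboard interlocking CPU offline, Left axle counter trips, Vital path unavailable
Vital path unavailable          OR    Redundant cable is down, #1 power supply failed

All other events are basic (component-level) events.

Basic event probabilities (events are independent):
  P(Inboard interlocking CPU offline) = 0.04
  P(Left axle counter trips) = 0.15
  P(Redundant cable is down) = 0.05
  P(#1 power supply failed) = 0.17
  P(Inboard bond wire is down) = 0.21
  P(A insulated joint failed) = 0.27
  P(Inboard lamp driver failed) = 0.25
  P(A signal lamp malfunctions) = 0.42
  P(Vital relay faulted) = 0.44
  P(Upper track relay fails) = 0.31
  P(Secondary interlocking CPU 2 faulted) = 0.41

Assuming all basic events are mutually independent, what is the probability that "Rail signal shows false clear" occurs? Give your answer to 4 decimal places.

0.8695

P(Vital path unavailable) [OR] = 1 − (1−0.05) × (1−0.17) = 0.211500
P(Track circuit down) [OR] = 1 − (1−0.04) × (1−0.15) × (1−0.211500) = 0.356584
P(Signal drive fails) [AND] = 0.27 × 0.25 = 0.067500
P(Power stage fails) [OR] = 1 − (1−0.21) × (1−0.067500) = 0.263325
P(Detection branch inoperative) [AND] = 0.263325 × 0.42 = 0.110597
P(Interlocking logic fails) [OR] = 1 − (1−0.110597) × (1−0.44) × (1−0.31) = 0.656335
P(Rail signal shows false clear) [OR] = 1 − (1−0.356584) × (1−0.656335) × (1−0.41) = 0.869539
Rounded to 4 decimal places: P(Rail signal shows false clear) ≈ 0.8695.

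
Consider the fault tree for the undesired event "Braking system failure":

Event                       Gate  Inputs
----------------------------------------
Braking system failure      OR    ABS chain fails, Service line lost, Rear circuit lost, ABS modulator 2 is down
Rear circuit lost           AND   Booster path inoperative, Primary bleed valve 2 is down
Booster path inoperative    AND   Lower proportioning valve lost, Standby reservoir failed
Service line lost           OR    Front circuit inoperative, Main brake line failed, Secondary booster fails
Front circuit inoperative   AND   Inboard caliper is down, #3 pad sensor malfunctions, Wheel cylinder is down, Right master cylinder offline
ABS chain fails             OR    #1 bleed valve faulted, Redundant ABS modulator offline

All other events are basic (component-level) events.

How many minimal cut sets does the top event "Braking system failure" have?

7

ABS chain fails [OR]: union of children's cut sets → 2 cut set(s).
Front circuit inoperative [AND]: one cut set from each child combined → 1 × 1 × 1 × 1 = 1 cut set(s).
Service line lost [OR]: union of children's cut sets → 3 cut set(s).
Booster path inoperative [AND]: one cut set from each child combined → 1 × 1 = 1 cut set(s).
Rear circuit lost [AND]: one cut set from each child combined → 1 × 1 = 1 cut set(s).
Braking system failure [OR]: union of children's cut sets → 7 cut set(s).
Minimal cut sets: {#1 bleed valve faulted}; {Redundant ABS modulator offline}; {#3 pad sensor malfunctions, Inboard caliper is down, Right master cylinder offline, Wheel cylinder is down}; {Main brake line failed}; {Secondary booster fails}; {Lower proportioning valve lost, Primary bleed valve 2 is down, Standby reservoir failed}; {ABS modulator 2 is down}.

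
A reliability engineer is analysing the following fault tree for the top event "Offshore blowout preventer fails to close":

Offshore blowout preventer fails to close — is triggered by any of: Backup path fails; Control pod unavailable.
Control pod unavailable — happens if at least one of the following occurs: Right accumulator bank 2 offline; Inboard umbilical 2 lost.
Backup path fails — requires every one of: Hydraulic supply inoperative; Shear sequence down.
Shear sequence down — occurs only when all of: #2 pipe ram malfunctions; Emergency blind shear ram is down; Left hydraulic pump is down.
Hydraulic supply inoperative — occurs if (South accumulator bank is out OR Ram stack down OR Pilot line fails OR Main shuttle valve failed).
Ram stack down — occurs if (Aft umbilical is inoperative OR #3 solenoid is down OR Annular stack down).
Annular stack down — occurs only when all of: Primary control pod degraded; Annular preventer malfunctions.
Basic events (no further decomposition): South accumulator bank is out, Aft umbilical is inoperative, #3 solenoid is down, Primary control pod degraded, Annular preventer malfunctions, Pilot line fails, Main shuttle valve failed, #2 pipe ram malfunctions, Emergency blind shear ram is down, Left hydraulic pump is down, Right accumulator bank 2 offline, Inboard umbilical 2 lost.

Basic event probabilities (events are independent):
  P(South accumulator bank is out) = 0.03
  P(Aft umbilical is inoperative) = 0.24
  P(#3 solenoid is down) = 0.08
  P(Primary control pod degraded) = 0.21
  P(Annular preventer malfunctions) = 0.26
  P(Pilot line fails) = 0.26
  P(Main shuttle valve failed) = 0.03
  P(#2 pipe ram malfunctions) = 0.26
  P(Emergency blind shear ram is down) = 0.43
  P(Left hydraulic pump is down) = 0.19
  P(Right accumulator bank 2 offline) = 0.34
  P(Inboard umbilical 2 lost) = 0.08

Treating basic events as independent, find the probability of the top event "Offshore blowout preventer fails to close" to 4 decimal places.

P(Annular stack down) [AND] = 0.21 × 0.26 = 0.054600
P(Ram stack down) [OR] = 1 − (1−0.24) × (1−0.08) × (1−0.054600) = 0.338976
P(Hydraulic supply inoperative) [OR] = 1 − (1−0.03) × (1−0.338976) × (1−0.26) × (1−0.03) = 0.539751
P(Shear sequence down) [AND] = 0.26 × 0.43 × 0.19 = 0.021242
P(Backup path fails) [AND] = 0.539751 × 0.021242 = 0.011465
P(Control pod unavailable) [OR] = 1 − (1−0.34) × (1−0.08) = 0.392800
P(Offshore blowout preventer fails to close) [OR] = 1 − (1−0.011465) × (1−0.392800) = 0.399762
Rounded to 4 decimal places: P(Offshore blowout preventer fails to close) ≈ 0.3998.

0.3998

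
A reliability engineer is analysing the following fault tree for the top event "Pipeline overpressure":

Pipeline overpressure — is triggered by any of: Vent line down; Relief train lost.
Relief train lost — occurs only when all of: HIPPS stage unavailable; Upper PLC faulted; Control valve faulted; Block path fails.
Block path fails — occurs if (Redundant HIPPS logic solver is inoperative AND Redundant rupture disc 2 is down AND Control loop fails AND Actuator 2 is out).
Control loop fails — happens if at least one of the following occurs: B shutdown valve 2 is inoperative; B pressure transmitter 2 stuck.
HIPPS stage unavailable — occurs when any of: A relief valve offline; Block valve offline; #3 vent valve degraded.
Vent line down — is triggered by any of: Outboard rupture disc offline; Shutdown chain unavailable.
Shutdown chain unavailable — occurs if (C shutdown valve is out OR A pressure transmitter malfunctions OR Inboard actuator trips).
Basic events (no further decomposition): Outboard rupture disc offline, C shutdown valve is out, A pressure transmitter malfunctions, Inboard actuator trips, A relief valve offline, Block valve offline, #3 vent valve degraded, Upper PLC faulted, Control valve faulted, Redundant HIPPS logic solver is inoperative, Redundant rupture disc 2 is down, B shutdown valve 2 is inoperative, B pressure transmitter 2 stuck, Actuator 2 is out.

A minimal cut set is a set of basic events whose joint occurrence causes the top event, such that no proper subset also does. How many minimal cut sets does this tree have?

Shutdown chain unavailable [OR]: union of children's cut sets → 3 cut set(s).
Vent line down [OR]: union of children's cut sets → 4 cut set(s).
HIPPS stage unavailable [OR]: union of children's cut sets → 3 cut set(s).
Control loop fails [OR]: union of children's cut sets → 2 cut set(s).
Block path fails [AND]: one cut set from each child combined → 1 × 1 × 2 × 1 = 2 cut set(s).
Relief train lost [AND]: one cut set from each child combined → 3 × 1 × 1 × 2 = 6 cut set(s).
Pipeline overpressure [OR]: union of children's cut sets → 10 cut set(s).
Minimal cut sets: {Outboard rupture disc offline}; {C shutdown valve is out}; {A pressure transmitter malfunctions}; {Inboard actuator trips}; {A relief valve offline, Actuator 2 is out, B shutdown valve 2 is inoperative, Control valve faulted, Redundant HIPPS logic solver is inoperative, Redundant rupture disc 2 is down, Upper PLC faulted}; {A relief valve offline, Actuator 2 is out, B pressure transmitter 2 stuck, Control valve faulted, Redundant HIPPS logic solver is inoperative, Redundant rupture disc 2 is down, Upper PLC faulted}; {Actuator 2 is out, B shutdown valve 2 is inoperative, Block valve offline, Control valve faulted, Redundant HIPPS logic solver is inoperative, Redundant rupture disc 2 is down, Upper PLC faulted}; {Actuator 2 is out, B pressure transmitter 2 stuck, Block valve offline, Control valve faulted, Redundant HIPPS logic solver is inoperative, Redundant rupture disc 2 is down, Upper PLC faulted}; {#3 vent valve degraded, Actuator 2 is out, B shutdown valve 2 is inoperative, Control valve faulted, Redundant HIPPS logic solver is inoperative, Redundant rupture disc 2 is down, Upper PLC faulted}; {#3 vent valve degraded, Actuator 2 is out, B pressure transmitter 2 stuck, Control valve faulted, Redundant HIPPS logic solver is inoperative, Redundant rupture disc 2 is down, Upper PLC faulted}.

10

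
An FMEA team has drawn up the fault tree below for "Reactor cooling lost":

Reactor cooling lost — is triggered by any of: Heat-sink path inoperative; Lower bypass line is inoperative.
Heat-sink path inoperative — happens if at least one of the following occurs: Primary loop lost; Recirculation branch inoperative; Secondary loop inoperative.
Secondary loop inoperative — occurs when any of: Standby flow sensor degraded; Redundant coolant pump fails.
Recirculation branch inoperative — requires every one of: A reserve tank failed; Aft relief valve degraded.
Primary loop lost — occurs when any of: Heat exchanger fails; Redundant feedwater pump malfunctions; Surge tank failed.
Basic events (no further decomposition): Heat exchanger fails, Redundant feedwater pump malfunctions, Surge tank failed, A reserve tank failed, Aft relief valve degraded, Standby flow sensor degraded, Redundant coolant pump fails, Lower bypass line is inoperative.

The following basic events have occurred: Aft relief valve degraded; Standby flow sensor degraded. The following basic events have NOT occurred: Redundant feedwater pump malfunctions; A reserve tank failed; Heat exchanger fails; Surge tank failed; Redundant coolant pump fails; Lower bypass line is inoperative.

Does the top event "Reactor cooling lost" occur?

Primary loop lost [OR]: Heat exchanger fails=not, Redundant feedwater pump malfunctions=not, Surge tank failed=not → no input occurs → does not occur.
Recirculation branch inoperative [AND]: A reserve tank failed=not, Aft relief valve degraded=occurs → not all inputs occur → does not occur.
Secondary loop inoperative [OR]: Standby flow sensor degraded=occurs, Redundant coolant pump fails=not → at least one input occurs → occurs.
Heat-sink path inoperative [OR]: Primary loop lost=not, Recirculation branch inoperative=not, Secondary loop inoperative=occurs → at least one input occurs → occurs.
Reactor cooling lost [OR]: Heat-sink path inoperative=occurs, Lower bypass line is inoperative=not → at least one input occurs → occurs.

Yes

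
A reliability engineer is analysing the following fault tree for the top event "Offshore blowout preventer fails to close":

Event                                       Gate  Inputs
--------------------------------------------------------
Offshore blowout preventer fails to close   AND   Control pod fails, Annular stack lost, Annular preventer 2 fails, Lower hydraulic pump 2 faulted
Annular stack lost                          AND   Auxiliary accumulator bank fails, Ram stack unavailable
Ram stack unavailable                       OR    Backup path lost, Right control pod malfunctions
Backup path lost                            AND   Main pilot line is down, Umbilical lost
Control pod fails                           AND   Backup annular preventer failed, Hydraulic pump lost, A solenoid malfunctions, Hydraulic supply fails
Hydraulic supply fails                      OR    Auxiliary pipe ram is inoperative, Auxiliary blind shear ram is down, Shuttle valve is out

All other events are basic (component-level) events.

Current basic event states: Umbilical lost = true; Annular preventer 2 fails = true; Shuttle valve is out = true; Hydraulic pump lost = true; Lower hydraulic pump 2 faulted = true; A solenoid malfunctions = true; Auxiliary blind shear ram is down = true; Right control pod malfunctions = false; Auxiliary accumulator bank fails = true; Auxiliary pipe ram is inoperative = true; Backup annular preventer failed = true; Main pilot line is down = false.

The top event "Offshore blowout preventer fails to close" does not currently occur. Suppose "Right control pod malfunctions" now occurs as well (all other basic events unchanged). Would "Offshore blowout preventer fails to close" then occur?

Counterfactual: set "Right control pod malfunctions" to occurred.
Hydraulic supply fails [OR]: Auxiliary pipe ram is inoperative=occurs, Auxiliary blind shear ram is down=occurs, Shuttle valve is out=occurs → at least one input occurs → occurs.
Control pod fails [AND]: Backup annular preventer failed=occurs, Hydraulic pump lost=occurs, A solenoid malfunctions=occurs, Hydraulic supply fails=occurs → all inputs occur → occurs.
Backup path lost [AND]: Main pilot line is down=not, Umbilical lost=occurs → not all inputs occur → does not occur.
Ram stack unavailable [OR]: Backup path lost=not, Right control pod malfunctions=occurs → at least one input occurs → occurs.
Annular stack lost [AND]: Auxiliary accumulator bank fails=occurs, Ram stack unavailable=occurs → all inputs occur → occurs.
Offshore blowout preventer fails to close [AND]: Control pod fails=occurs, Annular stack lost=occurs, Annular preventer 2 fails=occurs, Lower hydraulic pump 2 faulted=occurs → all inputs occur → occurs.

Yes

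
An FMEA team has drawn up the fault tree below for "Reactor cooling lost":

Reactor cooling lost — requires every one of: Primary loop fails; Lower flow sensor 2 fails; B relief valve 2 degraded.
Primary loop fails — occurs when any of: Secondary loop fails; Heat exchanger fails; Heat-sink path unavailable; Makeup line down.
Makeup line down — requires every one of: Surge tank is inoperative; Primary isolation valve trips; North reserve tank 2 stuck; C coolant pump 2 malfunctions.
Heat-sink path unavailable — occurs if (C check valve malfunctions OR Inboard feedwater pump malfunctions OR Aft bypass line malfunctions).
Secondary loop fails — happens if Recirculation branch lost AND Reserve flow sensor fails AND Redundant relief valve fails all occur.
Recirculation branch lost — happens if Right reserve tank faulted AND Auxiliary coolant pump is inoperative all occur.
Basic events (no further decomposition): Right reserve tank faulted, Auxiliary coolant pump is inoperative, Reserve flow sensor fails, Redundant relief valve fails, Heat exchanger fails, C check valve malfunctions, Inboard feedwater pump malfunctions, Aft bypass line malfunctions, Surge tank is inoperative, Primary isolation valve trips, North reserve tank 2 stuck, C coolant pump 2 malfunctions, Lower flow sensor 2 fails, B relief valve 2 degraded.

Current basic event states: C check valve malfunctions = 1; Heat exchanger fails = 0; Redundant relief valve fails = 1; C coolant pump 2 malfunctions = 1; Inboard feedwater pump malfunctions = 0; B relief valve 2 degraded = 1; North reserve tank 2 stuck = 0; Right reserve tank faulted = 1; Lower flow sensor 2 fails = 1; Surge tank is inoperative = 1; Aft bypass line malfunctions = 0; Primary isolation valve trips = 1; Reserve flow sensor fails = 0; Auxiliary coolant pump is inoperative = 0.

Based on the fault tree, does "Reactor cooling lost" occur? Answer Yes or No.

Recirculation branch lost [AND]: Right reserve tank faulted=occurs, Auxiliary coolant pump is inoperative=not → not all inputs occur → does not occur.
Secondary loop fails [AND]: Recirculation branch lost=not, Reserve flow sensor fails=not, Redundant relief valve fails=occurs → not all inputs occur → does not occur.
Heat-sink path unavailable [OR]: C check valve malfunctions=occurs, Inboard feedwater pump malfunctions=not, Aft bypass line malfunctions=not → at least one input occurs → occurs.
Makeup line down [AND]: Surge tank is inoperative=occurs, Primary isolation valve trips=occurs, North reserve tank 2 stuck=not, C coolant pump 2 malfunctions=occurs → not all inputs occur → does not occur.
Primary loop fails [OR]: Secondary loop fails=not, Heat exchanger fails=not, Heat-sink path unavailable=occurs, Makeup line down=not → at least one input occurs → occurs.
Reactor cooling lost [AND]: Primary loop fails=occurs, Lower flow sensor 2 fails=occurs, B relief valve 2 degraded=occurs → all inputs occur → occurs.

Yes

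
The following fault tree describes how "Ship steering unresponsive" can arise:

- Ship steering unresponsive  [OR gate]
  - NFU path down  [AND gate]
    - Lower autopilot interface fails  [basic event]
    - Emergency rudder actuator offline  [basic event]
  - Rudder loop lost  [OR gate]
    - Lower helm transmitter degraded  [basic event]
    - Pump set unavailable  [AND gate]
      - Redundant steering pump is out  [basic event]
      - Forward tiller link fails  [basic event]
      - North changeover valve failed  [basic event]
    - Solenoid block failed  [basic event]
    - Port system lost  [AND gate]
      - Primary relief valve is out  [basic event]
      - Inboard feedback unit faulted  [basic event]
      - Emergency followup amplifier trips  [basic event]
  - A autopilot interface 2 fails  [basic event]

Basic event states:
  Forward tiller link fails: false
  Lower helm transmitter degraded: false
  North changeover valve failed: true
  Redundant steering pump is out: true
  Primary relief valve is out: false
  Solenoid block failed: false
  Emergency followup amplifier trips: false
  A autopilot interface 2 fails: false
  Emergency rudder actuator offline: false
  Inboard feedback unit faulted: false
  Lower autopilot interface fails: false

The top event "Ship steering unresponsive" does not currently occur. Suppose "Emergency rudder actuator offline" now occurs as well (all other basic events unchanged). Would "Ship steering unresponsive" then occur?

Counterfactual: set "Emergency rudder actuator offline" to occurred.
NFU path down [AND]: Lower autopilot interface fails=not, Emergency rudder actuator offline=occurs → not all inputs occur → does not occur.
Pump set unavailable [AND]: Redundant steering pump is out=occurs, Forward tiller link fails=not, North changeover valve failed=occurs → not all inputs occur → does not occur.
Port system lost [AND]: Primary relief valve is out=not, Inboard feedback unit faulted=not, Emergency followup amplifier trips=not → not all inputs occur → does not occur.
Rudder loop lost [OR]: Lower helm transmitter degraded=not, Pump set unavailable=not, Solenoid block failed=not, Port system lost=not → no input occurs → does not occur.
Ship steering unresponsive [OR]: NFU path down=not, Rudder loop lost=not, A autopilot interface 2 fails=not → no input occurs → does not occur.

No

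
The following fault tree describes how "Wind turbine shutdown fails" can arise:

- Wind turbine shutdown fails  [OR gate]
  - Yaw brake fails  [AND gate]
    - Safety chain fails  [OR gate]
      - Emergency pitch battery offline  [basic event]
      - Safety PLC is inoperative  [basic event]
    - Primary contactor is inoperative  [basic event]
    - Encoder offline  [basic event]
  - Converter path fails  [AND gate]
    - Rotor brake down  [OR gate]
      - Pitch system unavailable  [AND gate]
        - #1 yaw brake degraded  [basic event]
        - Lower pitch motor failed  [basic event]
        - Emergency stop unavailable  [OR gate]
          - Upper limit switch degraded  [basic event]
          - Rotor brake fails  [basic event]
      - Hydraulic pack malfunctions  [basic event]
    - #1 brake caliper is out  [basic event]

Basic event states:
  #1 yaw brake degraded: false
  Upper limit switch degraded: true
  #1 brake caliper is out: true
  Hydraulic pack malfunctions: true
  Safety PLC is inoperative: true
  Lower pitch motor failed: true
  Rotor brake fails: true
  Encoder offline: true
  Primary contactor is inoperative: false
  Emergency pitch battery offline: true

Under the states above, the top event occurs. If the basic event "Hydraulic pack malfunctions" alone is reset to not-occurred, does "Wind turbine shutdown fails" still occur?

No

Counterfactual: set "Hydraulic pack malfunctions" to not occurred.
Safety chain fails [OR]: Emergency pitch battery offline=occurs, Safety PLC is inoperative=occurs → at least one input occurs → occurs.
Yaw brake fails [AND]: Safety chain fails=occurs, Primary contactor is inoperative=not, Encoder offline=occurs → not all inputs occur → does not occur.
Emergency stop unavailable [OR]: Upper limit switch degraded=occurs, Rotor brake fails=occurs → at least one input occurs → occurs.
Pitch system unavailable [AND]: #1 yaw brake degraded=not, Lower pitch motor failed=occurs, Emergency stop unavailable=occurs → not all inputs occur → does not occur.
Rotor brake down [OR]: Pitch system unavailable=not, Hydraulic pack malfunctions=not → no input occurs → does not occur.
Converter path fails [AND]: Rotor brake down=not, #1 brake caliper is out=occurs → not all inputs occur → does not occur.
Wind turbine shutdown fails [OR]: Yaw brake fails=not, Converter path fails=not → no input occurs → does not occur.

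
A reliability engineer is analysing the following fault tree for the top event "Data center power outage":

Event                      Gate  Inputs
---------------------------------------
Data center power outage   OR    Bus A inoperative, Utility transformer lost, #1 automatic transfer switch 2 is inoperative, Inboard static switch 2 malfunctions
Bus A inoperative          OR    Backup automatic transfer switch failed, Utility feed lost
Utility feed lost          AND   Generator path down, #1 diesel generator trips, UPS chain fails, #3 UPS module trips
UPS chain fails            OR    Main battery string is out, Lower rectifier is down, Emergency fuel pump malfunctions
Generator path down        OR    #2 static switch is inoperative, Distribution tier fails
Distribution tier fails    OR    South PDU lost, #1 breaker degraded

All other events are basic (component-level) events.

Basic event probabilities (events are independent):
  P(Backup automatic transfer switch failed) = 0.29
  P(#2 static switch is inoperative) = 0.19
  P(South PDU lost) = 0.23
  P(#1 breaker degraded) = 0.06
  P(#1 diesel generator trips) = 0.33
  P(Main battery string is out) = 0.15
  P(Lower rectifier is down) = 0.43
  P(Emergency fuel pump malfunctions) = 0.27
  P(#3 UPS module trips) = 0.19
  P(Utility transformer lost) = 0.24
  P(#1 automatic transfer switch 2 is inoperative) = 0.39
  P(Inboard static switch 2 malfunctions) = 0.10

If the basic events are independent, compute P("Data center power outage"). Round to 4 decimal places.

0.7087

P(Distribution tier fails) [OR] = 1 − (1−0.23) × (1−0.06) = 0.276200
P(Generator path down) [OR] = 1 − (1−0.19) × (1−0.276200) = 0.413722
P(UPS chain fails) [OR] = 1 − (1−0.15) × (1−0.43) × (1−0.27) = 0.646315
P(Utility feed lost) [AND] = 0.413722 × 0.33 × 0.646315 × 0.19 = 0.016766
P(Bus A inoperative) [OR] = 1 − (1−0.29) × (1−0.016766) = 0.301904
P(Data center power outage) [OR] = 1 − (1−0.301904) × (1−0.24) × (1−0.39) × (1−0.10) = 0.708726
Rounded to 4 decimal places: P(Data center power outage) ≈ 0.7087.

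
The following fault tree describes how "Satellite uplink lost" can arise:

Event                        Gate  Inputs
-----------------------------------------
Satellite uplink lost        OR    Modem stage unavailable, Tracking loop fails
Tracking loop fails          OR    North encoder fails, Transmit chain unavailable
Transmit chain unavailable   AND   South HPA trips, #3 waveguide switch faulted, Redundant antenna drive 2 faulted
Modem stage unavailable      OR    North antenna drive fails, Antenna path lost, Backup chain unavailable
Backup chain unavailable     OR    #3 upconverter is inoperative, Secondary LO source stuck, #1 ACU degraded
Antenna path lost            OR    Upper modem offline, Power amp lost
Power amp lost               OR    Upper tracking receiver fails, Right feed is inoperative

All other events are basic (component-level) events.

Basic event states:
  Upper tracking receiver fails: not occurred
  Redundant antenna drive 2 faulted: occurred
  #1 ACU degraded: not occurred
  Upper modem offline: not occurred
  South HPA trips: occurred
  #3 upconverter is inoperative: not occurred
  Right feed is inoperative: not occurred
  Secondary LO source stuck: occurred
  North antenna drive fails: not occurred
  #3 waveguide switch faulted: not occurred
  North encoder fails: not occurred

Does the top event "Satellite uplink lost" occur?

Power amp lost [OR]: Upper tracking receiver fails=not, Right feed is inoperative=not → no input occurs → does not occur.
Antenna path lost [OR]: Upper modem offline=not, Power amp lost=not → no input occurs → does not occur.
Backup chain unavailable [OR]: #3 upconverter is inoperative=not, Secondary LO source stuck=occurs, #1 ACU degraded=not → at least one input occurs → occurs.
Modem stage unavailable [OR]: North antenna drive fails=not, Antenna path lost=not, Backup chain unavailable=occurs → at least one input occurs → occurs.
Transmit chain unavailable [AND]: South HPA trips=occurs, #3 waveguide switch faulted=not, Redundant antenna drive 2 faulted=occurs → not all inputs occur → does not occur.
Tracking loop fails [OR]: North encoder fails=not, Transmit chain unavailable=not → no input occurs → does not occur.
Satellite uplink lost [OR]: Modem stage unavailable=occurs, Tracking loop fails=not → at least one input occurs → occurs.

Yes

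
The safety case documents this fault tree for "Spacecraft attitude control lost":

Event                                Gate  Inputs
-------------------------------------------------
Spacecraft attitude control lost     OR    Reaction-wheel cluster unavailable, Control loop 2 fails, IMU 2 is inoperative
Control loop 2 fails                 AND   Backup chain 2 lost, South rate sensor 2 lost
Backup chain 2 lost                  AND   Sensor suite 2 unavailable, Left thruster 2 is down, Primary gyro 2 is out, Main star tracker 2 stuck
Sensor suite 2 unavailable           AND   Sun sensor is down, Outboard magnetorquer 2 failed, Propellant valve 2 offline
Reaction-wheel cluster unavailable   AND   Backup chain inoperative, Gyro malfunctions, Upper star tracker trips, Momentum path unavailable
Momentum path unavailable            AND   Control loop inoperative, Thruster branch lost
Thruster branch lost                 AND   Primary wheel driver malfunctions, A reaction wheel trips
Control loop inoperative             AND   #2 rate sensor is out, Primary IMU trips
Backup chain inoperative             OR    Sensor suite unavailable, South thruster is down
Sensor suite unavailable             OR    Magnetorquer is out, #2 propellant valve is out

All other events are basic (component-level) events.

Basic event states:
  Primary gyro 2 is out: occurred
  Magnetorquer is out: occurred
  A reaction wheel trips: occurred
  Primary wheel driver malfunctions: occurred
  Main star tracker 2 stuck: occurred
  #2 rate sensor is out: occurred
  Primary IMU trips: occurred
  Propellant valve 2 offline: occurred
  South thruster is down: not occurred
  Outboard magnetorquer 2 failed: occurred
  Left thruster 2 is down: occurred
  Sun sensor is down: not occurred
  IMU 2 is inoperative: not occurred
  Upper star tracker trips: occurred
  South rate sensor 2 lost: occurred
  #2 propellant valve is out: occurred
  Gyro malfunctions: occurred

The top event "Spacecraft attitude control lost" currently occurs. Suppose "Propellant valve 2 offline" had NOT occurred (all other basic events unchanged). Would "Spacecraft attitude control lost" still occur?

Counterfactual: set "Propellant valve 2 offline" to not occurred.
Sensor suite unavailable [OR]: Magnetorquer is out=occurs, #2 propellant valve is out=occurs → at least one input occurs → occurs.
Backup chain inoperative [OR]: Sensor suite unavailable=occurs, South thruster is down=not → at least one input occurs → occurs.
Control loop inoperative [AND]: #2 rate sensor is out=occurs, Primary IMU trips=occurs → all inputs occur → occurs.
Thruster branch lost [AND]: Primary wheel driver malfunctions=occurs, A reaction wheel trips=occurs → all inputs occur → occurs.
Momentum path unavailable [AND]: Control loop inoperative=occurs, Thruster branch lost=occurs → all inputs occur → occurs.
Reaction-wheel cluster unavailable [AND]: Backup chain inoperative=occurs, Gyro malfunctions=occurs, Upper star tracker trips=occurs, Momentum path unavailable=occurs → all inputs occur → occurs.
Sensor suite 2 unavailable [AND]: Sun sensor is down=not, Outboard magnetorquer 2 failed=occurs, Propellant valve 2 offline=not → not all inputs occur → does not occur.
Backup chain 2 lost [AND]: Sensor suite 2 unavailable=not, Left thruster 2 is down=occurs, Primary gyro 2 is out=occurs, Main star tracker 2 stuck=occurs → not all inputs occur → does not occur.
Control loop 2 fails [AND]: Backup chain 2 lost=not, South rate sensor 2 lost=occurs → not all inputs occur → does not occur.
Spacecraft attitude control lost [OR]: Reaction-wheel cluster unavailable=occurs, Control loop 2 fails=not, IMU 2 is inoperative=not → at least one input occurs → occurs.

Yes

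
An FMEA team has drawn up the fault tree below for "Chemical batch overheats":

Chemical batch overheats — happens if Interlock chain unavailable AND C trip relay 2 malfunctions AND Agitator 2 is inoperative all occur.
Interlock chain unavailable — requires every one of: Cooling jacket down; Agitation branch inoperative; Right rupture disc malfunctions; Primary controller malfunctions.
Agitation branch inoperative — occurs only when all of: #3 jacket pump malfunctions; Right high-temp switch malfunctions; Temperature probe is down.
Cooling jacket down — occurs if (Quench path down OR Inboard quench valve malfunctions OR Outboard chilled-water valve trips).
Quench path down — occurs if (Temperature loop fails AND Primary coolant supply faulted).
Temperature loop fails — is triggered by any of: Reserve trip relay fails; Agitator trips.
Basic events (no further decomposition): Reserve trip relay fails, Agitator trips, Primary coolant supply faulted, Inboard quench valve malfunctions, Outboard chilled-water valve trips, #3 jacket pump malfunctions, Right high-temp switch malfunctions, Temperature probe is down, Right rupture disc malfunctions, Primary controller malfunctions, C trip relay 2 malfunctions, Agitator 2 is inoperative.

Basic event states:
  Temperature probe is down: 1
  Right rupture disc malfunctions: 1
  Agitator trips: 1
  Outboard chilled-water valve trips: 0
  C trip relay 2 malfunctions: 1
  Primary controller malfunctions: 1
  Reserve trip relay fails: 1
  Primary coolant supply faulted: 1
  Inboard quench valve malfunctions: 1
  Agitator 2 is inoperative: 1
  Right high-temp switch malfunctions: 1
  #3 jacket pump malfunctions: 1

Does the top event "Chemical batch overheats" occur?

Yes

Temperature loop fails [OR]: Reserve trip relay fails=occurs, Agitator trips=occurs → at least one input occurs → occurs.
Quench path down [AND]: Temperature loop fails=occurs, Primary coolant supply faulted=occurs → all inputs occur → occurs.
Cooling jacket down [OR]: Quench path down=occurs, Inboard quench valve malfunctions=occurs, Outboard chilled-water valve trips=not → at least one input occurs → occurs.
Agitation branch inoperative [AND]: #3 jacket pump malfunctions=occurs, Right high-temp switch malfunctions=occurs, Temperature probe is down=occurs → all inputs occur → occurs.
Interlock chain unavailable [AND]: Cooling jacket down=occurs, Agitation branch inoperative=occurs, Right rupture disc malfunctions=occurs, Primary controller malfunctions=occurs → all inputs occur → occurs.
Chemical batch overheats [AND]: Interlock chain unavailable=occurs, C trip relay 2 malfunctions=occurs, Agitator 2 is inoperative=occurs → all inputs occur → occurs.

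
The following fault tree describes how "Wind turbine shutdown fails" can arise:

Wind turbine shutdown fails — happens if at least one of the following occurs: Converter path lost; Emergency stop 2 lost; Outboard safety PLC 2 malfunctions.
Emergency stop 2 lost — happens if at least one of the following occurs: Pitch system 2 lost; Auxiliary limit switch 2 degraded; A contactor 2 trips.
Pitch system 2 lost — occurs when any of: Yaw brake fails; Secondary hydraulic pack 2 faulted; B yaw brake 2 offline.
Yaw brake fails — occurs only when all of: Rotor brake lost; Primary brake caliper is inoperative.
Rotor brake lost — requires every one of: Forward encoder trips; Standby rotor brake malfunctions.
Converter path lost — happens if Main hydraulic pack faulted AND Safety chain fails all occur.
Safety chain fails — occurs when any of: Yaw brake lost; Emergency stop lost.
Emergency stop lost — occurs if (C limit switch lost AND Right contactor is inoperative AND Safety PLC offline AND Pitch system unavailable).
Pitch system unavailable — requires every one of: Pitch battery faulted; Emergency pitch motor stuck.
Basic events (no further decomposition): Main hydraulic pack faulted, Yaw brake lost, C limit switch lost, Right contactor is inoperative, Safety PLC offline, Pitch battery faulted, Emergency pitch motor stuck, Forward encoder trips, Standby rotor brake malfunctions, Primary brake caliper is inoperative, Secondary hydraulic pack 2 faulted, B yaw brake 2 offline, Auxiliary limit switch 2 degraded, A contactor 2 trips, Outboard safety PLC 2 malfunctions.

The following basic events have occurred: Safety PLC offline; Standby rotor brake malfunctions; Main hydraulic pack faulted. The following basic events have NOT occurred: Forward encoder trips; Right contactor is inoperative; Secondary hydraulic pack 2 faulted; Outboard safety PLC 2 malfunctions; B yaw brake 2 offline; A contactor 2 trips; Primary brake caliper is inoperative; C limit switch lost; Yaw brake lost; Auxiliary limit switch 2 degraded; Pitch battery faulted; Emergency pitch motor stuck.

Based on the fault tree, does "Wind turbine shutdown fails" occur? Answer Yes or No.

Pitch system unavailable [AND]: Pitch battery faulted=not, Emergency pitch motor stuck=not → not all inputs occur → does not occur.
Emergency stop lost [AND]: C limit switch lost=not, Right contactor is inoperative=not, Safety PLC offline=occurs, Pitch system unavailable=not → not all inputs occur → does not occur.
Safety chain fails [OR]: Yaw brake lost=not, Emergency stop lost=not → no input occurs → does not occur.
Converter path lost [AND]: Main hydraulic pack faulted=occurs, Safety chain fails=not → not all inputs occur → does not occur.
Rotor brake lost [AND]: Forward encoder trips=not, Standby rotor brake malfunctions=occurs → not all inputs occur → does not occur.
Yaw brake fails [AND]: Rotor brake lost=not, Primary brake caliper is inoperative=not → not all inputs occur → does not occur.
Pitch system 2 lost [OR]: Yaw brake fails=not, Secondary hydraulic pack 2 faulted=not, B yaw brake 2 offline=not → no input occurs → does not occur.
Emergency stop 2 lost [OR]: Pitch system 2 lost=not, Auxiliary limit switch 2 degraded=not, A contactor 2 trips=not → no input occurs → does not occur.
Wind turbine shutdown fails [OR]: Converter path lost=not, Emergency stop 2 lost=not, Outboard safety PLC 2 malfunctions=not → no input occurs → does not occur.

No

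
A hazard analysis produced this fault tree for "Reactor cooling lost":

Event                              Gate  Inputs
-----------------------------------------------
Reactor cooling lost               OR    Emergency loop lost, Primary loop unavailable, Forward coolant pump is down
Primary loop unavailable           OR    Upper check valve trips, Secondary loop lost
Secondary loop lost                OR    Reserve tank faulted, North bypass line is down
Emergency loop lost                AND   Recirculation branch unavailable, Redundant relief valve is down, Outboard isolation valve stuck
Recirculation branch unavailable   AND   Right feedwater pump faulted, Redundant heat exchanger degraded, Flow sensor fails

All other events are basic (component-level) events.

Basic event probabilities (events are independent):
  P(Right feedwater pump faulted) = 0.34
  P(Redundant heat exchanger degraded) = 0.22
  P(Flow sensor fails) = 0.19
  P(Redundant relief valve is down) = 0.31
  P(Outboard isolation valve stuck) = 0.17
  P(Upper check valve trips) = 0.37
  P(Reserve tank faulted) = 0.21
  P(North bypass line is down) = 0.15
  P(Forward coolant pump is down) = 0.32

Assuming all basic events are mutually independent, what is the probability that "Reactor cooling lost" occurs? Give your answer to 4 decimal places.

0.7125

P(Recirculation branch unavailable) [AND] = 0.34 × 0.22 × 0.19 = 0.014212
P(Emergency loop lost) [AND] = 0.014212 × 0.31 × 0.17 = 0.000749
P(Secondary loop lost) [OR] = 1 − (1−0.21) × (1−0.15) = 0.328500
P(Primary loop unavailable) [OR] = 1 − (1−0.37) × (1−0.328500) = 0.576955
P(Reactor cooling lost) [OR] = 1 − (1−0.000749) × (1−0.576955) × (1−0.32) = 0.712545
Rounded to 4 decimal places: P(Reactor cooling lost) ≈ 0.7125.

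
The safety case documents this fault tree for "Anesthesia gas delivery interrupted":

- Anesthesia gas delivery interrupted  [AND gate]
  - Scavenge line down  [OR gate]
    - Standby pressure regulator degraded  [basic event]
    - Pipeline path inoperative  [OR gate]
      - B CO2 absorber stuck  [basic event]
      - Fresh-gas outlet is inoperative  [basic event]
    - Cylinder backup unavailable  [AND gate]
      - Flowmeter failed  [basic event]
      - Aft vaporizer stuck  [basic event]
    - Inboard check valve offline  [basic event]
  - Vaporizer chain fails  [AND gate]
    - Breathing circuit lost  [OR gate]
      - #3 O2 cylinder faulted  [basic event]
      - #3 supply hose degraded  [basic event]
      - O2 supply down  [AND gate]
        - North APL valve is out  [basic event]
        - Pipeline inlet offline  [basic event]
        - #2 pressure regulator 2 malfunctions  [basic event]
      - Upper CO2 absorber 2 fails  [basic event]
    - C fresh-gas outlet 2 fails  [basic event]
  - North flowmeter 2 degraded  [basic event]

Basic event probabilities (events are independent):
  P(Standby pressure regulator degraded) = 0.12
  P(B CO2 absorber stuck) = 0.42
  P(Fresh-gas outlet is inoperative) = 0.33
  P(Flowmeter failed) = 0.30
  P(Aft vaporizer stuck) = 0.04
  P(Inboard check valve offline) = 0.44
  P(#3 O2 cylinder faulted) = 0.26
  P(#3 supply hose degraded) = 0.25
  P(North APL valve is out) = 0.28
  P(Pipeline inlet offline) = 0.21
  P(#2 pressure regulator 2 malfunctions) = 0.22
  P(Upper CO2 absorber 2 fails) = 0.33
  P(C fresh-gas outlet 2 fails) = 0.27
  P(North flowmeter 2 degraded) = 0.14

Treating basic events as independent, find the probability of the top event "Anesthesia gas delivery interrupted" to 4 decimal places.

0.0194

P(Pipeline path inoperative) [OR] = 1 − (1−0.42) × (1−0.33) = 0.611400
P(Cylinder backup unavailable) [AND] = 0.30 × 0.04 = 0.012000
P(Scavenge line down) [OR] = 1 − (1−0.12) × (1−0.611400) × (1−0.012000) × (1−0.44) = 0.810796
P(O2 supply down) [AND] = 0.28 × 0.21 × 0.22 = 0.012936
P(Breathing circuit lost) [OR] = 1 − (1−0.26) × (1−0.25) × (1−0.012936) × (1−0.33) = 0.632960
P(Vaporizer chain fails) [AND] = 0.632960 × 0.27 = 0.170899
P(Anesthesia gas delivery interrupted) [AND] = 0.810796 × 0.170899 × 0.14 = 0.019399
Rounded to 4 decimal places: P(Anesthesia gas delivery interrupted) ≈ 0.0194.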